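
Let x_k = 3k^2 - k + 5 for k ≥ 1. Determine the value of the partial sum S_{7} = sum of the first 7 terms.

427

Over k = 1..7: Σk = 28, Σk² = 140.
Total = (3)·140 + (-1)·28 + (5)·7 = 427.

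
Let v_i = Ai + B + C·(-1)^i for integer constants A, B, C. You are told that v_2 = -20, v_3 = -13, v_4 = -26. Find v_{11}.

Write the equations: 2A + B + C = -20; 3A + B - C = -13; 4A + B + C = -26.
Subtracting the first from the second: A - 2C = 7.
Subtracting the second from the third: A + 2C = -13.
Solving: C = -5, A = -3, then B = -9.
Hence v_{11} = -3·11 + (-9) + (-5)·(-1) = -37.

-37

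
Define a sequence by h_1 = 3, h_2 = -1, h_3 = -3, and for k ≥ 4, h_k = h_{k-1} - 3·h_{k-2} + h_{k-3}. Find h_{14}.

Iterate the recurrence:
h_4 = 3;  h_5 = 11;  h_6 = -1;  …;  h_{11} = -147;  h_{12} = -357;  h_{13} = 179;  h_{14} = 1103.

1103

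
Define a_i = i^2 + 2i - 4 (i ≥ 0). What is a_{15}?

251

a_{15} = 1·15^2 + 2·15 - 4 = 251.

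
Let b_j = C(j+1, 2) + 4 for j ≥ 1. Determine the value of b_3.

10

C(4, 2) = 6, so b_3 = 10.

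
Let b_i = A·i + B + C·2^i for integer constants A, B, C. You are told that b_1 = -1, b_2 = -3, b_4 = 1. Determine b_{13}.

The three given values yield: A + B + 2C = -1; 2A + B + 4C = -3; 4A + B + 16C = 1.
Subtracting the first from the second: A + 2C = -2.
Subtracting the second from the third: 2A + 12C = 4.
Solving: C = 1, A = -4, then B = 1.
Hence b_{13} = -4·13 + 1 + 1·8192 = 8141.

8141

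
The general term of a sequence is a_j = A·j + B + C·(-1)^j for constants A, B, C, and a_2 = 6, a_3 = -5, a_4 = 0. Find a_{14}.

-30

The three given values yield: 2A + B + C = 6; 3A + B - C = -5; 4A + B + C = 0.
Subtracting the first from the second: A - 2C = -11.
Subtracting the second from the third: A + 2C = 5.
Solving: C = 4, A = -3, then B = 8.
Therefore a_{14} = -42 + 8 + 4·1 = -30.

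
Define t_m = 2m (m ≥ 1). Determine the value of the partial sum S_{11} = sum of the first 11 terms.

132

Over m = 1..11: Σm = 66.
Total = (2)·66 = 132.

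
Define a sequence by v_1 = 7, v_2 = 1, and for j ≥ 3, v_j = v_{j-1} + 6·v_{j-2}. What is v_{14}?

Iterate the recurrence:
v_3 = 43, v_4 = 49, v_5 = 307, …, v_{11} = 181243, v_{12} = 523249, v_{13} = 1610707, v_{14} = 4750201.
(Characteristic roots are 3 and -2.)

4750201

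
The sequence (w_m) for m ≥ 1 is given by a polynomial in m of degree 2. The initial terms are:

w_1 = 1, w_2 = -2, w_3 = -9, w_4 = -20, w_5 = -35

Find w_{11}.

-209

1st diffs: -3, -7, -11, -15.
2nd diffs: -4, -4, -4 (constant).
Newton forward-difference form: w_m = 1 + (-3)·C(m-1,1) + (-4)·C(m-1,2).
At m = 11: m-1 = 10, so w_{11} = 1 - 30 - 180 = -209.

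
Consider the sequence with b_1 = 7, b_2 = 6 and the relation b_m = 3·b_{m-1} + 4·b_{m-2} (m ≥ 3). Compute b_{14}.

174483042

Iterate the recurrence:
b_3 = 46, b_4 = 162, b_5 = 670, …, b_{11} = 2726302, b_{12} = 10905186, b_{13} = 43620766, b_{14} = 174483042.
(Characteristic roots are 4 and -1.)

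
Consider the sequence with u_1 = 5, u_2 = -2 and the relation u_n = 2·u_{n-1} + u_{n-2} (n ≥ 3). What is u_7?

Compute successive terms:
u_3 = 1; u_4 = 0; u_5 = 1; u_6 = 2; u_7 = 5.

5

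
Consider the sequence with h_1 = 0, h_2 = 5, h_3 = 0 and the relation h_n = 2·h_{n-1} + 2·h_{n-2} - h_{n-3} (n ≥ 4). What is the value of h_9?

Applying the relation repeatedly:
h_4 = 10;  h_5 = 15;  h_6 = 50;  h_7 = 120;  h_8 = 325;  h_9 = 840.

840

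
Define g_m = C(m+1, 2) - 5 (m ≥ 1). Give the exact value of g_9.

C(10, 2) = 45, so g_9 = 40.

40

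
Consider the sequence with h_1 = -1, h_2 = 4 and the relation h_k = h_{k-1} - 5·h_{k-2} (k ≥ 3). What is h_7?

279

Iterate the recurrence:
h_3 = 9; h_4 = -11; h_5 = -56; h_6 = -1; h_7 = 279.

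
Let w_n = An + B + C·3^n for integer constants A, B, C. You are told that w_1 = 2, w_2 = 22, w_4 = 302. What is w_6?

Write the equations: A + B + 3C = 2; 2A + B + 9C = 22; 4A + B + 81C = 302.
Subtracting the first from the second: A + 6C = 20.
Subtracting the second from the third: 2A + 72C = 280.
Solving: C = 4, A = -4, then B = -6.
Hence w_6 = -4·6 + (-6) + 4·729 = 2886.

2886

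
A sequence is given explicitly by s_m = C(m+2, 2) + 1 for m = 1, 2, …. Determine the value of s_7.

C(9, 2) = 36, so s_7 = 37.

37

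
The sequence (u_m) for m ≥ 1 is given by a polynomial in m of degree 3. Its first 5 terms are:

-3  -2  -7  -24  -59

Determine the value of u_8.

1st diffs: 1, -5, -17, -35.
2nd diffs: -6, -12, -18.
3rd diffs: -6, -6 (constant).
Newton forward-difference form: u_m = -3 + 1·C(m-1,1) + (-6)·C(m-1,2) + (-6)·C(m-1,3).
At m = 8: m-1 = 7, so u_8 = -3 + 7 - 126 - 210 = -332.

-332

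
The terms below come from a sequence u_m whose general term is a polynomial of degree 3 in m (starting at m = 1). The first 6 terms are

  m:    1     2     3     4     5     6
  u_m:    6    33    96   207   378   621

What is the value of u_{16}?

1st diffs: 27, 63, 111, 171, 243.
2nd diffs: 36, 48, 60, 72.
3rd diffs: 12, 12, 12 (constant).
So u_m = 2m^3 + 6m^2 - 5m + 3.
Evaluating at m = 16 gives u_{16} = 9651.

9651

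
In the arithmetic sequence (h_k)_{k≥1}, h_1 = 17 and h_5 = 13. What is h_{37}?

-19

Common difference d = (13 - 17) / (5 - 1) = -1.
h_k = 17 + (k - 1)·(-1).
h_{37} = 17 + 36·(-1) = -19.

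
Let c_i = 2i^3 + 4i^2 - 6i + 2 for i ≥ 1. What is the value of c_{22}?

23102

c_{22} = 2·22^3 + 4·22^2 - 6·22 + 2 = 23102.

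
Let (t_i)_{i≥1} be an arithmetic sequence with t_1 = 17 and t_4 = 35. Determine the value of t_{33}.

209

Common difference d = (35 - 17) / (4 - 1) = 6.
t_i = 17 + (i - 1)·6.
t_{33} = 17 + 32·6 = 209.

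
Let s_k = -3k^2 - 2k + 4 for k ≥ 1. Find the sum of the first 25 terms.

-17125

Over k = 1..25: Σk = 325, Σk² = 5525.
Total = (-3)·5525 + (-2)·325 + (4)·25 = -17125.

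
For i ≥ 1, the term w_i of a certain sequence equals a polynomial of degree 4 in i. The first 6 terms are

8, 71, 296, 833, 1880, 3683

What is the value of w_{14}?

90683

1st diffs: 63, 225, 537, 1047, 1803.
2nd diffs: 162, 312, 510, 756.
3rd diffs: 150, 198, 246.
4th diffs: 48, 48 (constant).
Newton forward-difference form: w_i = 8 + 63·C(i-1,1) + 162·C(i-1,2) + 150·C(i-1,3) + 48·C(i-1,4).
At i = 14: i-1 = 13, so w_{14} = 8 + 819 + 12636 + 42900 + 34320 = 90683.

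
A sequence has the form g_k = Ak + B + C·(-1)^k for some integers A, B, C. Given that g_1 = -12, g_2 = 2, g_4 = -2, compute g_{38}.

The three given values yield: A + B - C = -12; 2A + B + C = 2; 4A + B + C = -2.
Subtracting the first from the second: A + 2C = 14.
Subtracting the second from the third: 2A = -4.
Solving: C = 8, A = -2, then B = -2.
Hence g_{38} = -2·38 + (-2) + 8·1 = -70.

-70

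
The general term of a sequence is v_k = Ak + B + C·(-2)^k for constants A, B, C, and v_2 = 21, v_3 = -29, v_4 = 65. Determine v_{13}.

The three given values yield: 2A + B + 4C = 21; 3A + B - 8C = -29; 4A + B + 16C = 65.
Subtracting the first from the second: A - 12C = -50.
Subtracting the second from the third: A + 24C = 94.
Solving: C = 4, A = -2, then B = 9.
Therefore v_{13} = -26 + 9 + 4·(-8192) = -32785.

-32785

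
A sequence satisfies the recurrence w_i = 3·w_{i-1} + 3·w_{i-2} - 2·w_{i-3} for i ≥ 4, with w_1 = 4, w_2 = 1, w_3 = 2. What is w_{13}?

189235

Applying the relation repeatedly:
w_4 = 1; w_5 = 7; w_6 = 20; w_7 = 79; w_8 = 283; w_9 = 1046; w_{10} = 3829; w_{11} = 14059; w_{12} = 51572; w_{13} = 189235.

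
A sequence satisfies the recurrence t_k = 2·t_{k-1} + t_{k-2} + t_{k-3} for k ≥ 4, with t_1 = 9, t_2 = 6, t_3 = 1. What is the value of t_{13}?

70356

Compute successive terms:
t_4 = 17, t_5 = 41, t_6 = 100, t_7 = 258, t_8 = 657, t_9 = 1672, t_{10} = 4259, t_{11} = 10847, t_{12} = 27625, t_{13} = 70356.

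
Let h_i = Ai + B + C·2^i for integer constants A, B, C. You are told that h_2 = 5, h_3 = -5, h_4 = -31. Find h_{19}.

-2097029

At i = 2, 3, 4: 2A + B + 4C = 5; 3A + B + 8C = -5; 4A + B + 16C = -31.
Subtracting the first from the second: A + 4C = -10.
Subtracting the second from the third: A + 8C = -26.
Solving: C = -4, A = 6, then B = 9.
So h_i = 6·i + 9 + (-4)·2^i; at i=19 this is -2097029.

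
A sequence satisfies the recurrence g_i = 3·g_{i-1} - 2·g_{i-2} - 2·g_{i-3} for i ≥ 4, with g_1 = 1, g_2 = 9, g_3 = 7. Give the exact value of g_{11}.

67

Iterate the recurrence:
g_4 = 1;  g_5 = -29;  g_6 = -103;  g_7 = -253;  g_8 = -495;  g_9 = -773;  g_{10} = -823;  g_{11} = 67.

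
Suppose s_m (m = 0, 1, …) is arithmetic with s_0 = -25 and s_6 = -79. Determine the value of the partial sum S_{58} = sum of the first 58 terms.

-16327

Common difference d = (-79 - (-25)) / (6 - 0) = -9.
s_m = -25 + (m - 0)·(-9).
s_{57} = -538; S = 58·(-25 + (-538))/2 = -16327.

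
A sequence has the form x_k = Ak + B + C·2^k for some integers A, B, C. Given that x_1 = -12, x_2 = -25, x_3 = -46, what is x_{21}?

-8388712

Write the equations: A + B + 2C = -12; 2A + B + 4C = -25; 3A + B + 8C = -46.
Subtracting the first from the second: A + 2C = -13.
Subtracting the second from the third: A + 4C = -21.
Solving: C = -4, A = -5, then B = 1.
So x_k = -5·k + 1 + (-4)·2^k; at k=21 this is -8388712.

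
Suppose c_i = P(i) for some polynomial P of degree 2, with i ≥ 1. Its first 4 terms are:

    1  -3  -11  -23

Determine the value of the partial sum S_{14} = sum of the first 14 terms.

-1806

1st diffs: -4, -8, -12.
2nd diffs: -4, -4 (constant).
Newton forward-difference form: c_i = 1 + (-4)·C(i-1,1) + (-4)·C(i-1,2).
Continuing: …, -39, -59, -83, -111, …, c_{14} = -363.
Summing i = 1..14 (14 terms) gives -1806.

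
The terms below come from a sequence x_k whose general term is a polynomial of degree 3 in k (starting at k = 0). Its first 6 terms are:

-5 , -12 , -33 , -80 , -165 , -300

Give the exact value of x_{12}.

1st diffs: -7, -21, -47, -85, -135.
2nd diffs: -14, -26, -38, -50.
3rd diffs: -12, -12, -12 (constant).
Newton forward-difference form: x_k = -5 + (-7)·C(k,1) + (-14)·C(k,2) + (-12)·C(k,3).
At k = 12: k = 12, so x_{12} = -5 - 84 - 924 - 2640 = -3653.

-3653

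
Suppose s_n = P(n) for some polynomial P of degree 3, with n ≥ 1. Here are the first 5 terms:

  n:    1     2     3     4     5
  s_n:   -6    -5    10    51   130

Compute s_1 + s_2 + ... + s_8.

1604

1st diffs: 1, 15, 41, 79.
2nd diffs: 14, 26, 38.
3rd diffs: 12, 12 (constant).
So s_n = 2n^3 - 5n^2 + 2n - 5.
Continuing: 259, 450, 715.
Summing n = 1..8 (8 terms) gives 1604.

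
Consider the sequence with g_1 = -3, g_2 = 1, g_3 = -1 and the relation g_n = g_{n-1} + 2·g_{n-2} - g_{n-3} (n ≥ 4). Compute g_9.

33

Iterate the recurrence:
g_4 = 4  g_5 = 1  g_6 = 10  g_7 = 8  g_8 = 27  g_9 = 33.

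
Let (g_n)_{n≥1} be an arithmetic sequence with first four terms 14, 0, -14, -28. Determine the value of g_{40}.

-532

Common difference d = -14.
g_n = 14 + (n - 1)·(-14).
g_{40} = 14 + 39·(-14) = -532.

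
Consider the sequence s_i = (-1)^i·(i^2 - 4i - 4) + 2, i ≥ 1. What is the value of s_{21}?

(-1)^21 = -1; i^2 - 4i - 4 at i=21 is 353; so s_{21} = -351.

-351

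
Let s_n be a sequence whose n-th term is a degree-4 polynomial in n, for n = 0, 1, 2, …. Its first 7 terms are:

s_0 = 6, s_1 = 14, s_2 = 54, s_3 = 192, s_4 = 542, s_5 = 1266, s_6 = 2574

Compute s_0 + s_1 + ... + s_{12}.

118820

1st diffs: 8, 40, 138, 350, 724, 1308.
2nd diffs: 32, 98, 212, 374, 584.
3rd diffs: 66, 114, 162, 210.
4th diffs: 48, 48, 48 (constant).
Newton forward-difference form: s_n = 6 + 8·C(n,1) + 32·C(n,2) + 66·C(n,3) + 48·C(n,4).
Continuing: …, 4724, 8022, 12822, 19526, …, s_{12} = 40494.
Summing n = 0..12 (13 terms) gives 118820.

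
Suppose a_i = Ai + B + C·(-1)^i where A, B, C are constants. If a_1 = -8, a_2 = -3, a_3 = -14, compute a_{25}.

-80

At i = 1, 2, 3: A + B - C = -8; 2A + B + C = -3; 3A + B - C = -14.
Subtracting the first from the second: A + 2C = 5.
Subtracting the second from the third: A - 2C = -11.
Solving: C = 4, A = -3, then B = -1.
Therefore a_{25} = -75 + (-1) + 4·(-1) = -80.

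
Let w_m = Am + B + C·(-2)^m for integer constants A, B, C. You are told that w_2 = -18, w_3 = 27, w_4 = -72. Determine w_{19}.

2097099

The three given values yield: 2A + B + 4C = -18; 3A + B - 8C = 27; 4A + B + 16C = -72.
Subtracting the first from the second: A - 12C = 45.
Subtracting the second from the third: A + 24C = -99.
Solving: C = -4, A = -3, then B = 4.
Hence w_{19} = -3·19 + 4 + (-4)·(-524288) = 2097099.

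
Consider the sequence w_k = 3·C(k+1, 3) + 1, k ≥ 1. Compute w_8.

C(9, 3) = 84, so w_8 = 253.

253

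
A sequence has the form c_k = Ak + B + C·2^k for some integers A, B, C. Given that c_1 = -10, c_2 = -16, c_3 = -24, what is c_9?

Write the equations: A + B + 2C = -10; 2A + B + 4C = -16; 3A + B + 8C = -24.
Subtracting the first from the second: A + 2C = -6.
Subtracting the second from the third: A + 4C = -8.
Solving: C = -1, A = -4, then B = -4.
Hence c_9 = -4·9 + (-4) + (-1)·512 = -552.

-552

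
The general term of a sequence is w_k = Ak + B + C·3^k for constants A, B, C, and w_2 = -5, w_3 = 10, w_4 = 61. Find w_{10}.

59011

Write the equations: 2A + B + 9C = -5; 3A + B + 27C = 10; 4A + B + 81C = 61.
Subtracting the first from the second: A + 18C = 15.
Subtracting the second from the third: A + 54C = 51.
Solving: C = 1, A = -3, then B = -8.
Therefore w_{10} = -30 + (-8) + 1·59049 = 59011.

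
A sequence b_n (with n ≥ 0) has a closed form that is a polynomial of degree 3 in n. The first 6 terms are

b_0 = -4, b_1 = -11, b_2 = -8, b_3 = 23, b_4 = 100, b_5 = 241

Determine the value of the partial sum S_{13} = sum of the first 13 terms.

1st diffs: -7, 3, 31, 77, 141.
2nd diffs: 10, 28, 46, 64.
3rd diffs: 18, 18, 18 (constant).
Newton forward-difference form: b_n = -4 + (-7)·C(n,1) + 10·C(n,2) + 18·C(n,3).
Continuing: …, 464, 787, 1228, 1805, …, b_{12} = 4532.
Summing n = 0..12 (13 terms) gives 15132.

15132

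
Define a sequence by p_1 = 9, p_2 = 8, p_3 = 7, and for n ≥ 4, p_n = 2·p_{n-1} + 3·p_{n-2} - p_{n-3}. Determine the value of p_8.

Step forward from the initial values:
p_4 = 29  p_5 = 71  p_6 = 222  p_7 = 628  p_8 = 1851.

1851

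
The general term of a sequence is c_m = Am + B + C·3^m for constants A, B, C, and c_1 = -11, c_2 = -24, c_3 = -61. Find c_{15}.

At m = 1, 2, 3: A + B + 3C = -11; 2A + B + 9C = -24; 3A + B + 27C = -61.
Subtracting the first from the second: A + 6C = -13.
Subtracting the second from the third: A + 18C = -37.
Solving: C = -2, A = -1, then B = -4.
So c_m = -1·m + (-4) + (-2)·3^m; at m=15 this is -28697833.

-28697833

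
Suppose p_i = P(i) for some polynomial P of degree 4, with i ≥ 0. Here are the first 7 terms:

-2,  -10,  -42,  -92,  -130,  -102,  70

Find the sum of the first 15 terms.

68472

1st diffs: -8, -32, -50, -38, 28, 172.
2nd diffs: -24, -18, 12, 66, 144.
3rd diffs: 6, 30, 54, 78.
4th diffs: 24, 24, 24 (constant).
Newton forward-difference form: p_i = -2 + (-8)·C(i,1) + (-24)·C(i,2) + 6·C(i,3) + 24·C(i,4).
Continuing: …, 488, 1278, 2590, 4598, …, p_{14} = 23910.
Summing i = 0..14 (15 terms) gives 68472.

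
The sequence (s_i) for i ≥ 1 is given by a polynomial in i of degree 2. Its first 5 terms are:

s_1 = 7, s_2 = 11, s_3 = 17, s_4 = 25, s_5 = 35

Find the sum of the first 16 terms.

1712

1st diffs: 4, 6, 8, 10.
2nd diffs: 2, 2, 2 (constant).
Newton forward-difference form: s_i = 7 + 4·C(i-1,1) + 2·C(i-1,2).
Continuing: …, 47, 61, 77, 95, …, s_{16} = 277.
Summing i = 1..16 (16 terms) gives 1712.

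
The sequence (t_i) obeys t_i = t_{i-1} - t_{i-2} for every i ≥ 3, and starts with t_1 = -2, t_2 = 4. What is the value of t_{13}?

-2

Compute successive terms:
t_3 = 6  t_4 = 2  t_5 = -4  …  t_{10} = 2  t_{11} = -4  t_{12} = -6  t_{13} = -2.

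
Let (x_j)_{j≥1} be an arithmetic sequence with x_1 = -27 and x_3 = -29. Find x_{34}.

Common difference d = (-29 - (-27)) / (3 - 1) = -1.
x_j = -27 + (j - 1)·(-1).
x_{34} = -27 + 33·(-1) = -60.

-60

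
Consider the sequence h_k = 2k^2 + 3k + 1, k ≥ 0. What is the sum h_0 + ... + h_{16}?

3417

Over k = 0..16: Σk = 136, Σk² = 1496.
Total = (2)·1496 + (3)·136 + (1)·17 = 3417.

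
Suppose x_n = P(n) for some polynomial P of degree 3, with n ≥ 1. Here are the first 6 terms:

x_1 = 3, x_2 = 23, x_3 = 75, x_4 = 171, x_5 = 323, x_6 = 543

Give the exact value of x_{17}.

1st diffs: 20, 52, 96, 152, 220.
2nd diffs: 32, 44, 56, 68.
3rd diffs: 12, 12, 12 (constant).
Newton forward-difference form: x_n = 3 + 20·C(n-1,1) + 32·C(n-1,2) + 12·C(n-1,3).
At n = 17: n-1 = 16, so x_{17} = 3 + 320 + 3840 + 6720 = 10883.

10883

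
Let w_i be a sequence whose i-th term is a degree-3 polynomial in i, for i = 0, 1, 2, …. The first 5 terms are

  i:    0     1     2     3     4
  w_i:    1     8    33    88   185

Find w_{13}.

4928

1st diffs: 7, 25, 55, 97.
2nd diffs: 18, 30, 42.
3rd diffs: 12, 12 (constant).
So w_i = 2i^3 + 3i^2 + 2i + 1.
Evaluating at i = 13 gives w_{13} = 4928.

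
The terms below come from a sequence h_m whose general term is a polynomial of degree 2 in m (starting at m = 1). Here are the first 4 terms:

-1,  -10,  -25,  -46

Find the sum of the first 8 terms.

-596

1st diffs: -9, -15, -21.
2nd diffs: -6, -6 (constant).
So h_m = -3m^2 + 2.
Continuing: -73, -106, -145, -190.
Summing m = 1..8 (8 terms) gives -596.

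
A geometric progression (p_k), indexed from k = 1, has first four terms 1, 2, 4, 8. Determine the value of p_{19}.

262144

Common ratio r = 2.
p_k = 1·2^(k-1).
p_{19} = 1·2^18 = 262144.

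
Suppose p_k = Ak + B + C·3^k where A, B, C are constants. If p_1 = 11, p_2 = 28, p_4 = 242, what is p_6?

2184

Write the equations: A + B + 3C = 11; 2A + B + 9C = 28; 4A + B + 81C = 242.
Subtracting the first from the second: A + 6C = 17.
Subtracting the second from the third: 2A + 72C = 214.
Solving: C = 3, A = -1, then B = 3.
Therefore p_6 = -6 + 3 + 3·729 = 2184.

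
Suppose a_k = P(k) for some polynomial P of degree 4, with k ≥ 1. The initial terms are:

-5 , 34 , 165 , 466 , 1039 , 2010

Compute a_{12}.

26274

1st diffs: 39, 131, 301, 573, 971.
2nd diffs: 92, 170, 272, 398.
3rd diffs: 78, 102, 126.
4th diffs: 24, 24 (constant).
Newton forward-difference form: a_k = -5 + 39·C(k-1,1) + 92·C(k-1,2) + 78·C(k-1,3) + 24·C(k-1,4).
At k = 12: k-1 = 11, so a_{12} = -5 + 429 + 5060 + 12870 + 7920 = 26274.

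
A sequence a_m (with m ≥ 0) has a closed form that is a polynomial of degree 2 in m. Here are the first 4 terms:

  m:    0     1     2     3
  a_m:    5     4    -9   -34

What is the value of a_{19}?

1st diffs: -1, -13, -25.
2nd diffs: -12, -12 (constant).
Newton forward-difference form: a_m = 5 + (-1)·C(m,1) + (-12)·C(m,2).
At m = 19: m = 19, so a_{19} = 5 - 19 - 2052 = -2066.

-2066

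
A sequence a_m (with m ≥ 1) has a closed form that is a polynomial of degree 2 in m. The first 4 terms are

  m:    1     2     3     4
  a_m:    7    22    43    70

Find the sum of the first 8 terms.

1st diffs: 15, 21, 27.
2nd diffs: 6, 6 (constant).
So a_m = 3m^2 + 6m - 2.
Continuing: 103, 142, 187, 238.
Summing m = 1..8 (8 terms) gives 812.

812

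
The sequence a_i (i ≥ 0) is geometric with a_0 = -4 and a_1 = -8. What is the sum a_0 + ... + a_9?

-4092

Common ratio r = 2.
a_i = (-4)·2^(i-0).
S = (-4)·(2^10 - 1)/(2 - 1) = (-4)·(1024 - 1)/(1) = -4092.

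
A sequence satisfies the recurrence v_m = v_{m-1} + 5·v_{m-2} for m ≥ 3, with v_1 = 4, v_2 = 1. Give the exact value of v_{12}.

Compute successive terms:
v_3 = 21;  v_4 = 26;  v_5 = 131;  v_6 = 261;  v_7 = 916;  v_8 = 2221;  v_9 = 6801;  v_{10} = 17906;  v_{11} = 51911;  v_{12} = 141441.

141441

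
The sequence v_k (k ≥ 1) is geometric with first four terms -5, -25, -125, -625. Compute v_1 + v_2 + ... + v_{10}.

-12207030

Common ratio r = 5.
v_k = (-5)·5^(k-1).
S = (-5)·(5^10 - 1)/(5 - 1) = (-5)·(9765625 - 1)/(4) = -12207030.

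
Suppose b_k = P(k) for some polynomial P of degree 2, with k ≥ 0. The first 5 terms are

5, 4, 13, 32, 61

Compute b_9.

356

1st diffs: -1, 9, 19, 29.
2nd diffs: 10, 10, 10 (constant).
Newton forward-difference form: b_k = 5 + (-1)·C(k,1) + 10·C(k,2).
At k = 9: k = 9, so b_9 = 5 - 9 + 360 = 356.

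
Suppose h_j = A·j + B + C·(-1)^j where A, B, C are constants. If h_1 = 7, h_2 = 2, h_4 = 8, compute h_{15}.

The three given values yield: A + B - C = 7; 2A + B + C = 2; 4A + B + C = 8.
Subtracting the first from the second: A + 2C = -5.
Subtracting the second from the third: 2A = 6.
Solving: C = -4, A = 3, then B = 0.
Therefore h_{15} = 45 + 0 + (-4)·(-1) = 49.

49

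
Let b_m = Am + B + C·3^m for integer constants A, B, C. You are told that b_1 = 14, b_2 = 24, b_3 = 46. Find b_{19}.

1162261550

At m = 1, 2, 3: A + B + 3C = 14; 2A + B + 9C = 24; 3A + B + 27C = 46.
Subtracting the first from the second: A + 6C = 10.
Subtracting the second from the third: A + 18C = 22.
Solving: C = 1, A = 4, then B = 7.
Therefore b_{19} = 76 + 7 + 1·1162261467 = 1162261550.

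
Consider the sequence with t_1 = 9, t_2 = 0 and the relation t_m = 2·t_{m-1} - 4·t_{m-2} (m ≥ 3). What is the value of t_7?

Applying the relation repeatedly:
t_3 = -36, t_4 = -72, t_5 = 0, t_6 = 288, t_7 = 576.

576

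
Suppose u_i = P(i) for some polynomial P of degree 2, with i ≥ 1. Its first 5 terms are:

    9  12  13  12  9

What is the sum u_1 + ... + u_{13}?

1st diffs: 3, 1, -1, -3.
2nd diffs: -2, -2, -2 (constant).
Newton forward-difference form: u_i = 9 + 3·C(i-1,1) + (-2)·C(i-1,2).
Continuing: …, 4, -3, -12, -23, …, u_{13} = -87.
Summing i = 1..13 (13 terms) gives -221.

-221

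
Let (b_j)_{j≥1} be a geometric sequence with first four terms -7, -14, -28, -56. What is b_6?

Common ratio r = 2.
b_j = (-7)·2^(j-1).
b_6 = (-7)·2^5 = -224.

-224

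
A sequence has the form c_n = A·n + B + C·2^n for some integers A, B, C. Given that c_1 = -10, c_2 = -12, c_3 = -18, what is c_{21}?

Plug in n = 1, 2, 3: A + B + 2C = -10; 2A + B + 4C = -12; 3A + B + 8C = -18.
Subtracting the first from the second: A + 2C = -2.
Subtracting the second from the third: A + 4C = -6.
Solving: C = -2, A = 2, then B = -8.
Hence c_{21} = 2·21 + (-8) + (-2)·2097152 = -4194270.

-4194270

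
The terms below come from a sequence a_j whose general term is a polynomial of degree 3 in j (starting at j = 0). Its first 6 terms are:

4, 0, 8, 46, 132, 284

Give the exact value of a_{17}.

13808

1st diffs: -4, 8, 38, 86, 152.
2nd diffs: 12, 30, 48, 66.
3rd diffs: 18, 18, 18 (constant).
Newton forward-difference form: a_j = 4 + (-4)·C(j,1) + 12·C(j,2) + 18·C(j,3).
At j = 17: j = 17, so a_{17} = 4 - 68 + 1632 + 12240 = 13808.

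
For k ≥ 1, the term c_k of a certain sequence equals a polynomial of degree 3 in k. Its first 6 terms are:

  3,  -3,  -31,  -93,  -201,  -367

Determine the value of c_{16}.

1st diffs: -6, -28, -62, -108, -166.
2nd diffs: -22, -34, -46, -58.
3rd diffs: -12, -12, -12 (constant).
So c_k = -2k^3 + k^2 + 5k - 1.
Evaluating at k = 16 gives c_{16} = -7857.

-7857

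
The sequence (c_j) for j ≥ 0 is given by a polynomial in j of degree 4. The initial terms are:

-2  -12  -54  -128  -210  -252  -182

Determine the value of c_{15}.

1st diffs: -10, -42, -74, -82, -42, 70.
2nd diffs: -32, -32, -8, 40, 112.
3rd diffs: 0, 24, 48, 72.
4th diffs: 24, 24, 24 (constant).
Newton forward-difference form: c_j = -2 + (-10)·C(j,1) + (-32)·C(j,2) + 24·C(j,4).
At j = 15: j = 15, so c_{15} = -2 - 150 - 3360 + 32760 = 29248.

29248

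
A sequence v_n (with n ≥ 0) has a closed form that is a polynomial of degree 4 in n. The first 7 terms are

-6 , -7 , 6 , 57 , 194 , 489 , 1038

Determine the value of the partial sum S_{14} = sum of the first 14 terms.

1st diffs: -1, 13, 51, 137, 295, 549.
2nd diffs: 14, 38, 86, 158, 254.
3rd diffs: 24, 48, 72, 96.
4th diffs: 24, 24, 24 (constant).
Newton forward-difference form: v_n = -6 + (-1)·C(n,1) + 14·C(n,2) + 24·C(n,3) + 24·C(n,4).
Continuing: …, 1961, 3402, 5529, 8534, …, v_{13} = 25097.
Summing n = 0..13 (14 terms) gives 76993.

76993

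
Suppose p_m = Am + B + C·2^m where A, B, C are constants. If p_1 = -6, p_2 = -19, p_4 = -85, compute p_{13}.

-40992

Plug in m = 1, 2, 4: A + B + 2C = -6; 2A + B + 4C = -19; 4A + B + 16C = -85.
Subtracting the first from the second: A + 2C = -13.
Subtracting the second from the third: 2A + 12C = -66.
Solving: C = -5, A = -3, then B = 7.
So p_m = -3·m + 7 + (-5)·2^m; at m=13 this is -40992.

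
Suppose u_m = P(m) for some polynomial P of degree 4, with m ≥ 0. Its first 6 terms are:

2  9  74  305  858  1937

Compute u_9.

17273

1st diffs: 7, 65, 231, 553, 1079.
2nd diffs: 58, 166, 322, 526.
3rd diffs: 108, 156, 204.
4th diffs: 48, 48 (constant).
Newton forward-difference form: u_m = 2 + 7·C(m,1) + 58·C(m,2) + 108·C(m,3) + 48·C(m,4).
At m = 9: m = 9, so u_9 = 2 + 63 + 2088 + 9072 + 6048 = 17273.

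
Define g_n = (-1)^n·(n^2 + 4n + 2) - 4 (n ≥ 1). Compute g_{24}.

670

(-1)^24 = 1; n^2 + 4n + 2 at n=24 is 674; so g_{24} = 670.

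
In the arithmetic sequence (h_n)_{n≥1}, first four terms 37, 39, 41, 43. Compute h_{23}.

Common difference d = 2.
h_n = 37 + (n - 1)·2.
h_{23} = 37 + 22·2 = 81.

81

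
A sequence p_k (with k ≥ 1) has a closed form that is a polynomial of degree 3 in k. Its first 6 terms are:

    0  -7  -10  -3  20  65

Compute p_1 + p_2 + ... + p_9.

1st diffs: -7, -3, 7, 23, 45.
2nd diffs: 4, 10, 16, 22.
3rd diffs: 6, 6, 6 (constant).
Newton forward-difference form: p_k = (-7)·C(k-1,1) + 4·C(k-1,2) + 6·C(k-1,3).
Continuing: 138, 245, 392.
Summing k = 1..9 (9 terms) gives 840.

840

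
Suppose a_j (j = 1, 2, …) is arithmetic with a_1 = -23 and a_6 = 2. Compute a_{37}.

Common difference d = (2 - (-23)) / (6 - 1) = 5.
a_j = -23 + (j - 1)·5.
a_{37} = -23 + 36·5 = 157.

157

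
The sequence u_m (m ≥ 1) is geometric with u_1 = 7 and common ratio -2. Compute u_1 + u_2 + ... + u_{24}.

u_m = 7·(-2)^(m-1).
S = 7·((-2)^24 - 1)/(-2 - 1) = 7·(16777216 - 1)/(-3) = -39146835.

-39146835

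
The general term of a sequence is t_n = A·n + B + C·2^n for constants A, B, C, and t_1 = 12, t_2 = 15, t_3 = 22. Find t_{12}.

At n = 1, 2, 3: A + B + 2C = 12; 2A + B + 4C = 15; 3A + B + 8C = 22.
Subtracting the first from the second: A + 2C = 3.
Subtracting the second from the third: A + 4C = 7.
Solving: C = 2, A = -1, then B = 9.
So t_n = -1·n + 9 + 2·2^n; at n=12 this is 8189.

8189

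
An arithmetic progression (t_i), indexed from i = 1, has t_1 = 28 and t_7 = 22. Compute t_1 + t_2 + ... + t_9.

Common difference d = (22 - 28) / (7 - 1) = -1.
t_i = 28 + (i - 1)·(-1).
t_9 = 20; S = 9·(28 + 20)/2 = 216.

216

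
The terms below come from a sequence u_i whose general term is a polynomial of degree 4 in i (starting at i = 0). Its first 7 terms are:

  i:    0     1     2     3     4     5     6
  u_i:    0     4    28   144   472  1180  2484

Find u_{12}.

40968

1st diffs: 4, 24, 116, 328, 708, 1304.
2nd diffs: 20, 92, 212, 380, 596.
3rd diffs: 72, 120, 168, 216.
4th diffs: 48, 48, 48 (constant).
Newton forward-difference form: u_i = 4·C(i,1) + 20·C(i,2) + 72·C(i,3) + 48·C(i,4).
At i = 12: i = 12, so u_{12} = 48 + 1320 + 15840 + 23760 = 40968.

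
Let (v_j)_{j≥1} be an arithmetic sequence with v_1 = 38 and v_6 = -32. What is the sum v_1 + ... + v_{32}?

Common difference d = (-32 - 38) / (6 - 1) = -14.
v_j = 38 + (j - 1)·(-14).
v_{32} = -396; S = 32·(38 + (-396))/2 = -5728.

-5728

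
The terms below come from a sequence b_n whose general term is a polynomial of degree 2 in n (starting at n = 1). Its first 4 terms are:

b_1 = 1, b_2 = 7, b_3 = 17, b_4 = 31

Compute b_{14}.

391

1st diffs: 6, 10, 14.
2nd diffs: 4, 4 (constant).
Newton forward-difference form: b_n = 1 + 6·C(n-1,1) + 4·C(n-1,2).
At n = 14: n-1 = 13, so b_{14} = 1 + 78 + 312 = 391.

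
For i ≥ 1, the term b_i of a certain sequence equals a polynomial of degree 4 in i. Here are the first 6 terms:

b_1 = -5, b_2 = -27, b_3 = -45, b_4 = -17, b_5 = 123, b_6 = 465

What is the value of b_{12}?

1st diffs: -22, -18, 28, 140, 342.
2nd diffs: 4, 46, 112, 202.
3rd diffs: 42, 66, 90.
4th diffs: 24, 24 (constant).
Newton forward-difference form: b_i = -5 + (-22)·C(i-1,1) + 4·C(i-1,2) + 42·C(i-1,3) + 24·C(i-1,4).
At i = 12: i-1 = 11, so b_{12} = -5 - 242 + 220 + 6930 + 7920 = 14823.

14823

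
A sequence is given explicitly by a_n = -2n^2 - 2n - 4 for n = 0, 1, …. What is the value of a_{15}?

-484

a_{15} = -2·15^2 - 2·15 - 4 = -484.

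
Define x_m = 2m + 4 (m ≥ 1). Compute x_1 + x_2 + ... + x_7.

Over m = 1..7: Σm = 28.
Total = (2)·28 + (4)·7 = 84.

84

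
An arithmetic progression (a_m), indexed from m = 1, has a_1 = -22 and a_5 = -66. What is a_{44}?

-495

Common difference d = (-66 - (-22)) / (5 - 1) = -11.
a_m = -22 + (m - 1)·(-11).
a_{44} = -22 + 43·(-11) = -495.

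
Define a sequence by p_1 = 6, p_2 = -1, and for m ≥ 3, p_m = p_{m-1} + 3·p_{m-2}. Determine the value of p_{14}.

Compute successive terms:
p_3 = 17;  p_4 = 14;  p_5 = 65;  …;  p_{11} = 7985;  p_{12} = 18179;  p_{13} = 42134;  p_{14} = 96671.

96671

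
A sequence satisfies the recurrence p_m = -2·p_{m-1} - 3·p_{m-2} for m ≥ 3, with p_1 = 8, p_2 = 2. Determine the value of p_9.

-424

p_3 = -28, p_4 = 50, p_5 = -16, p_6 = -118, p_7 = 284, p_8 = -214, p_9 = -424.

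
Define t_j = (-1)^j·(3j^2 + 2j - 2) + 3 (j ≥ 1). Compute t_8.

(-1)^8 = 1; 3j^2 + 2j - 2 at j=8 is 206; so t_8 = 209.

209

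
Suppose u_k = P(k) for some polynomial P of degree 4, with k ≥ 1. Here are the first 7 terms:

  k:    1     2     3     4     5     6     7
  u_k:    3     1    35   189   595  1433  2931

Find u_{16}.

107493

1st diffs: -2, 34, 154, 406, 838, 1498.
2nd diffs: 36, 120, 252, 432, 660.
3rd diffs: 84, 132, 180, 228.
4th diffs: 48, 48, 48 (constant).
Newton forward-difference form: u_k = 3 + (-2)·C(k-1,1) + 36·C(k-1,2) + 84·C(k-1,3) + 48·C(k-1,4).
At k = 16: k-1 = 15, so u_{16} = 3 - 30 + 3780 + 38220 + 65520 = 107493.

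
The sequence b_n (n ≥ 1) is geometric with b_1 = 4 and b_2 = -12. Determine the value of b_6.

-972

Common ratio r = -3.
b_n = 4·(-3)^(n-1).
b_6 = 4·(-3)^5 = -972.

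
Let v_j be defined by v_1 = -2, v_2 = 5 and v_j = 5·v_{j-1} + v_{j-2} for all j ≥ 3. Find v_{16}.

Iterate the recurrence:
v_3 = 23  v_4 = 120  v_5 = 623  …  v_{13} = 329274398  v_{14} = 1709784445  v_{15} = 8878196623  v_{16} = 46100767560.

46100767560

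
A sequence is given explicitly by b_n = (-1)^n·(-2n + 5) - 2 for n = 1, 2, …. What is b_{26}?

-49

(-1)^26 = 1; -2n + 5 at n=26 is -47; so b_{26} = -49.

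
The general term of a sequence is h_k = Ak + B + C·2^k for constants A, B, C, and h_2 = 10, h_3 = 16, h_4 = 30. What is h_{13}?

The three given values yield: 2A + B + 4C = 10; 3A + B + 8C = 16; 4A + B + 16C = 30.
Subtracting the first from the second: A + 4C = 6.
Subtracting the second from the third: A + 8C = 14.
Solving: C = 2, A = -2, then B = 6.
Therefore h_{13} = -26 + 6 + 2·8192 = 16364.

16364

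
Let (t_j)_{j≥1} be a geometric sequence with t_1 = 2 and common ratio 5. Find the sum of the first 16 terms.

t_j = 2·5^(j-1).
S = 2·(5^16 - 1)/(5 - 1) = 2·(152587890625 - 1)/(4) = 76293945312.

76293945312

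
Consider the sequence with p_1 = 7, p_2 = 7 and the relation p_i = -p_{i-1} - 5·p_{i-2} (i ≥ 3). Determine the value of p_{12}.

56602

Step forward from the initial values:
p_3 = -42, p_4 = 7, p_5 = 203, p_6 = -238, p_7 = -777, p_8 = 1967, p_9 = 1918, p_{10} = -11753, p_{11} = 2163, p_{12} = 56602.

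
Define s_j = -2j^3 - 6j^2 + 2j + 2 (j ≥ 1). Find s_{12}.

s_{12} = -2·12^3 - 6·12^2 + 2·12 + 2 = -4294.

-4294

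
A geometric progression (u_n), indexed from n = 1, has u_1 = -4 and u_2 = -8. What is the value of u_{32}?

-8589934592

Common ratio r = 2.
u_n = (-4)·2^(n-1).
u_{32} = (-4)·2^31 = -8589934592.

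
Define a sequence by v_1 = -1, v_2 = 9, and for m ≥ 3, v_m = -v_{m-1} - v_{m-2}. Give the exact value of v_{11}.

9

Applying the relation repeatedly:
v_3 = -8; v_4 = -1; v_5 = 9; v_6 = -8; v_7 = -1; v_8 = 9; v_9 = -8; v_{10} = -1; v_{11} = 9.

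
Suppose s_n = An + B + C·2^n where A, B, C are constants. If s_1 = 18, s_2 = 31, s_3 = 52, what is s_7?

Plug in n = 1, 2, 3: A + B + 2C = 18; 2A + B + 4C = 31; 3A + B + 8C = 52.
Subtracting the first from the second: A + 2C = 13.
Subtracting the second from the third: A + 4C = 21.
Solving: C = 4, A = 5, then B = 5.
Hence s_7 = 5·7 + 5 + 4·128 = 552.

552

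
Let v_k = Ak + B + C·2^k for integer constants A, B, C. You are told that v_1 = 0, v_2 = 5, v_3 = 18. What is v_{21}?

At k = 1, 2, 3: A + B + 2C = 0; 2A + B + 4C = 5; 3A + B + 8C = 18.
Subtracting the first from the second: A + 2C = 5.
Subtracting the second from the third: A + 4C = 13.
Solving: C = 4, A = -3, then B = -5.
Therefore v_{21} = -63 + (-5) + 4·2097152 = 8388540.

8388540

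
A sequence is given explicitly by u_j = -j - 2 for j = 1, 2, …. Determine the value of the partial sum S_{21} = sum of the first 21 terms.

Over j = 1..21: Σj = 231.
Total = (-1)·231 + (-2)·21 = -273.

-273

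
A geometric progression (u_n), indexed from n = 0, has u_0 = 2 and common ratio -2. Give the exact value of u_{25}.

-67108864

u_n = 2·(-2)^(n-0).
u_{25} = 2·(-2)^25 = -67108864.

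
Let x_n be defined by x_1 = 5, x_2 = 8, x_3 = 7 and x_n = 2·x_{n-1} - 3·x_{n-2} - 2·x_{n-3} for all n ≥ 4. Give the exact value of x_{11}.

-3697

Applying the relation repeatedly:
x_4 = -20; x_5 = -77; x_6 = -108; x_7 = 55; x_8 = 588; x_9 = 1227; x_{10} = 580; x_{11} = -3697.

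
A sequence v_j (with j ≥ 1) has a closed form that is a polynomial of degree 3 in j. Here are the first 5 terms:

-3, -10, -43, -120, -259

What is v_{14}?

-7270

1st diffs: -7, -33, -77, -139.
2nd diffs: -26, -44, -62.
3rd diffs: -18, -18 (constant).
Newton forward-difference form: v_j = -3 + (-7)·C(j-1,1) + (-26)·C(j-1,2) + (-18)·C(j-1,3).
At j = 14: j-1 = 13, so v_{14} = -3 - 91 - 2028 - 5148 = -7270.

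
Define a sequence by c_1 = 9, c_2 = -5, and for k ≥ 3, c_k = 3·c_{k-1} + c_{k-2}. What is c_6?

c_3 = -6; c_4 = -23; c_5 = -75; c_6 = -248.

-248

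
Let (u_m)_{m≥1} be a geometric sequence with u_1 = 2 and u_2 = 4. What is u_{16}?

Common ratio r = 2.
u_m = 2·2^(m-1).
u_{16} = 2·2^15 = 65536.

65536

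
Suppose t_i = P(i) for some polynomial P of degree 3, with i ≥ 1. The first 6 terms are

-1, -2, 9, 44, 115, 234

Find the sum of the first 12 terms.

1st diffs: -1, 11, 35, 71, 119.
2nd diffs: 12, 24, 36, 48.
3rd diffs: 12, 12, 12 (constant).
Newton forward-difference form: t_i = -1 + (-1)·C(i-1,1) + 12·C(i-1,2) + 12·C(i-1,3).
Continuing: …, 413, 664, 999, 1430, …, t_{12} = 2628.
Summing i = 1..12 (12 terms) gives 8502.

8502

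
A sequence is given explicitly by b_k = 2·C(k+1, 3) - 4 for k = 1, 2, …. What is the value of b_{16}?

C(17, 3) = 680, so b_{16} = 1356.

1356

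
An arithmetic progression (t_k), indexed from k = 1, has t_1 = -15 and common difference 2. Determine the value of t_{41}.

65

t_k = -15 + (k - 1)·2.
t_{41} = -15 + 40·2 = 65.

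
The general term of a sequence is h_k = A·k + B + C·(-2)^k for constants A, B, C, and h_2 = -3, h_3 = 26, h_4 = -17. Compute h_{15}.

The three given values yield: 2A + B + 4C = -3; 3A + B - 8C = 26; 4A + B + 16C = -17.
Subtracting the first from the second: A - 12C = 29.
Subtracting the second from the third: A + 24C = -43.
Solving: C = -2, A = 5, then B = -5.
Therefore h_{15} = 75 + (-5) + (-2)·(-32768) = 65606.

65606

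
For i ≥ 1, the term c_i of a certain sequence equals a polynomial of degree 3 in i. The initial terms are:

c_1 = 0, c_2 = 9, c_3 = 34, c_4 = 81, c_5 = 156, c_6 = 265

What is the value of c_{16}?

1st diffs: 9, 25, 47, 75, 109.
2nd diffs: 16, 22, 28, 34.
3rd diffs: 6, 6, 6 (constant).
So c_i = i^3 + 2i^2 - 4i + 1.
Evaluating at i = 16 gives c_{16} = 4545.

4545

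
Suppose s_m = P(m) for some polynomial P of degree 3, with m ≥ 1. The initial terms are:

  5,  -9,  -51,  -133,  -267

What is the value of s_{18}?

-12201

1st diffs: -14, -42, -82, -134.
2nd diffs: -28, -40, -52.
3rd diffs: -12, -12 (constant).
So s_m = -2m^3 - 2m^2 + 6m + 3.
Evaluating at m = 18 gives s_{18} = -12201.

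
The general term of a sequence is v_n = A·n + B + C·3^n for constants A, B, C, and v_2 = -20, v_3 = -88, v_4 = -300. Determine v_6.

-2884

Write the equations: 2A + B + 9C = -20; 3A + B + 27C = -88; 4A + B + 81C = -300.
Subtracting the first from the second: A + 18C = -68.
Subtracting the second from the third: A + 54C = -212.
Solving: C = -4, A = 4, then B = 8.
Hence v_6 = 4·6 + 8 + (-4)·729 = -2884.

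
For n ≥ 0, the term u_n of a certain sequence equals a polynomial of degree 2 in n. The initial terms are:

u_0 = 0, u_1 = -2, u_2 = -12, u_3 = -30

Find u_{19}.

-1406

1st diffs: -2, -10, -18.
2nd diffs: -8, -8 (constant).
Newton forward-difference form: u_n = (-2)·C(n,1) + (-8)·C(n,2).
At n = 19: n = 19, so u_{19} = -38 - 1368 = -1406.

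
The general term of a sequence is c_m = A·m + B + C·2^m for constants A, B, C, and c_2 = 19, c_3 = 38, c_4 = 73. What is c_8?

Write the equations: 2A + B + 4C = 19; 3A + B + 8C = 38; 4A + B + 16C = 73.
Subtracting the first from the second: A + 4C = 19.
Subtracting the second from the third: A + 8C = 35.
Solving: C = 4, A = 3, then B = -3.
Therefore c_8 = 24 + (-3) + 4·256 = 1045.

1045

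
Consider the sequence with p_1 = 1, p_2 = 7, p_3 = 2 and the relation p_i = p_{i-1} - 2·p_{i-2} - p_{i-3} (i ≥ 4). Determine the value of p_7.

Step forward from the initial values:
p_4 = -13  p_5 = -24  p_6 = 0  p_7 = 61.

61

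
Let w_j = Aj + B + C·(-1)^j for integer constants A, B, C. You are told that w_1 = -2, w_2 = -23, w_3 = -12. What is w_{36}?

Plug in j = 1, 2, 3: A + B - C = -2; 2A + B + C = -23; 3A + B - C = -12.
Subtracting the first from the second: A + 2C = -21.
Subtracting the second from the third: A - 2C = 11.
Solving: C = -8, A = -5, then B = -5.
Hence w_{36} = -5·36 + (-5) + (-8)·1 = -193.

-193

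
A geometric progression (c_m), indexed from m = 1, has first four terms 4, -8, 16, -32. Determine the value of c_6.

Common ratio r = -2.
c_m = 4·(-2)^(m-1).
c_6 = 4·(-2)^5 = -128.

-128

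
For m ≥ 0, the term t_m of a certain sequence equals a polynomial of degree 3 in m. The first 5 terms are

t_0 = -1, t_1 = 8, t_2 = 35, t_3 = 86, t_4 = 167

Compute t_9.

1st diffs: 9, 27, 51, 81.
2nd diffs: 18, 24, 30.
3rd diffs: 6, 6 (constant).
So t_m = m^3 + 6m^2 + 2m - 1.
Evaluating at m = 9 gives t_9 = 1232.

1232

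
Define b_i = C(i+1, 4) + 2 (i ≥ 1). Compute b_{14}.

1367

C(15, 4) = 1365, so b_{14} = 1367.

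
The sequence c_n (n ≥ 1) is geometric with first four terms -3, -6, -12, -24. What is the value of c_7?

Common ratio r = 2.
c_n = (-3)·2^(n-1).
c_7 = (-3)·2^6 = -192.

-192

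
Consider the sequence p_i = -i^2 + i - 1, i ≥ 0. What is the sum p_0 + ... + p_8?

-177

Over i = 0..8: Σi = 36, Σi² = 204.
Total = (-1)·204 + (1)·36 + (-1)·9 = -177.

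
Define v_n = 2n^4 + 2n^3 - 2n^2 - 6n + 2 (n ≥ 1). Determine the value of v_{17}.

v_{17} = 2·17^4 + 2·17^3 - 2·17^2 - 6·17 + 2 = 176190.

176190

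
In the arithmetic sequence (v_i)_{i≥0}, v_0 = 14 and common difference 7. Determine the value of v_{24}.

v_i = 14 + (i - 0)·7.
v_{24} = 14 + 24·7 = 182.

182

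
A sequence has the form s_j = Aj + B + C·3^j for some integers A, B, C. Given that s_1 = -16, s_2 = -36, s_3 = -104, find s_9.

Write the equations: A + B + 3C = -16; 2A + B + 9C = -36; 3A + B + 27C = -104.
Subtracting the first from the second: A + 6C = -20.
Subtracting the second from the third: A + 18C = -68.
Solving: C = -4, A = 4, then B = -8.
Hence s_9 = 4·9 + (-8) + (-4)·19683 = -78704.

-78704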